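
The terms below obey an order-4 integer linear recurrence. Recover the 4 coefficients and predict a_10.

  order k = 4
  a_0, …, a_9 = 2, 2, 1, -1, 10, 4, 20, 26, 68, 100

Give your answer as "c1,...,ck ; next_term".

0,2,2,2 ; 228

  a_4 = 0·-1 + 2·1 + 2·2 + 2·2 = 10
  a_5 = 0·10 + 2·-1 + 2·1 + 2·2 = 4
  a_6 = 0·4 + 2·10 + 2·-1 + 2·1 = 20
  a_7 = 0·20 + 2·4 + 2·10 + 2·-1 = 26
  a_8 = 0·26 + 2·20 + 2·4 + 2·10 = 68
  a_9 = 0·68 + 2·26 + 2·20 + 2·4 = 100
  a_10 = 0·100 + 2·68 + 2·26 + 2·20 = 228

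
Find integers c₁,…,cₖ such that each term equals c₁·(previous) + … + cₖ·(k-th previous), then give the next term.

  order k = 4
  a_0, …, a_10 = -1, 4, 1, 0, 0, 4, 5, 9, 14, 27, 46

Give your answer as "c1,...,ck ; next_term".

1,1,0,1 ; 82

  a_4 = 1·0 + 1·1 + 0·4 + 1·-1 = 0
  a_5 = 1·0 + 1·0 + 0·1 + 1·4 = 4
  a_6 = 1·4 + 1·0 + 0·0 + 1·1 = 5
  a_7 = 1·5 + 1·4 + 0·0 + 1·0 = 9
  a_8 = 1·9 + 1·5 + 0·4 + 1·0 = 14
  a_9 = 1·14 + 1·9 + 0·5 + 1·4 = 27
  a_10 = 1·27 + 1·14 + 0·9 + 1·5 = 46
  a_11 = 1·46 + 1·27 + 0·14 + 1·9 = 82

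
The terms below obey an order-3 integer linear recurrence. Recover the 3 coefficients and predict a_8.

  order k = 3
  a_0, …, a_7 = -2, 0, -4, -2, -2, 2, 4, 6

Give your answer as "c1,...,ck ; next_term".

1,0,-1 ; 4

  a_3 = 1·-4 + 0·0 + -1·-2 = -2
  a_4 = 1·-2 + 0·-4 + -1·0 = -2
  a_5 = 1·-2 + 0·-2 + -1·-4 = 2
  a_6 = 1·2 + 0·-2 + -1·-2 = 4
  a_7 = 1·4 + 0·2 + -1·-2 = 6
  a_8 = 1·6 + 0·4 + -1·2 = 4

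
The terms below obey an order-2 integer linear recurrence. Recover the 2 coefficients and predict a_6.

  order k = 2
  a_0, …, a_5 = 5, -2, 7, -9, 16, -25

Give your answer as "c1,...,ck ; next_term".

  a_2 = -1·-2 + 1·5 = 7
  a_3 = -1·7 + 1·-2 = -9
  a_4 = -1·-9 + 1·7 = 16
  a_5 = -1·16 + 1·-9 = -25
  a_6 = -1·-25 + 1·16 = 41

-1,1 ; 41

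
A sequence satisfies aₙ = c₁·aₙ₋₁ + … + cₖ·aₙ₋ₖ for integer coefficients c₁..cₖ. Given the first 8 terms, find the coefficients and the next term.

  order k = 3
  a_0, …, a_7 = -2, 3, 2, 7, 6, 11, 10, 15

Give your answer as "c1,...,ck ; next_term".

  a_3 = 1·2 + 1·3 + -1·-2 = 7
  a_4 = 1·7 + 1·2 + -1·3 = 6
  a_5 = 1·6 + 1·7 + -1·2 = 11
  a_6 = 1·11 + 1·6 + -1·7 = 10
  a_7 = 1·10 + 1·11 + -1·6 = 15
  a_8 = 1·15 + 1·10 + -1·11 = 14

1,1,-1 ; 14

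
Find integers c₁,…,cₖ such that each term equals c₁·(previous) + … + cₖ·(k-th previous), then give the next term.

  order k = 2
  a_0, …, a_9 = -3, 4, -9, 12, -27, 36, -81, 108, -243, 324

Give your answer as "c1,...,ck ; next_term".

  a_2 = 0·4 + 3·-3 = -9
  a_3 = 0·-9 + 3·4 = 12
  a_4 = 0·12 + 3·-9 = -27
  a_5 = 0·-27 + 3·12 = 36
  a_6 = 0·36 + 3·-27 = -81
  a_7 = 0·-81 + 3·36 = 108
  a_8 = 0·108 + 3·-81 = -243
  a_9 = 0·-243 + 3·108 = 324
  a_10 = 0·324 + 3·-243 = -729

0,3 ; -729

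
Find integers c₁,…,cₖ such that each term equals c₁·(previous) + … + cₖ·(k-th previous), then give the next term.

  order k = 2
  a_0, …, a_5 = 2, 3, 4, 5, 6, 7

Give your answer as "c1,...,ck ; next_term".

  a_2 = 2·3 + -1·2 = 4
  a_3 = 2·4 + -1·3 = 5
  a_4 = 2·5 + -1·4 = 6
  a_5 = 2·6 + -1·5 = 7
  a_6 = 2·7 + -1·6 = 8

2,-1 ; 8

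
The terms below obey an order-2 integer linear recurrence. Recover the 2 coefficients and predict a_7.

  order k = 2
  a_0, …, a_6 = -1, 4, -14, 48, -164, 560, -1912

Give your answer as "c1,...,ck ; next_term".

  a_2 = -4·4 + -2·-1 = -14
  a_3 = -4·-14 + -2·4 = 48
  a_4 = -4·48 + -2·-14 = -164
  a_5 = -4·-164 + -2·48 = 560
  a_6 = -4·560 + -2·-164 = -1912
  a_7 = -4·-1912 + -2·560 = 6528

-4,-2 ; 6528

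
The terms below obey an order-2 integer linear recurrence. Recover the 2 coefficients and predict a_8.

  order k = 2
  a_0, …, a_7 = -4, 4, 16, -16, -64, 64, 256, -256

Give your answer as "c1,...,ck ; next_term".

  a_2 = 0·4 + -4·-4 = 16
  a_3 = 0·16 + -4·4 = -16
  a_4 = 0·-16 + -4·16 = -64
  a_5 = 0·-64 + -4·-16 = 64
  a_6 = 0·64 + -4·-64 = 256
  a_7 = 0·256 + -4·64 = -256
  a_8 = 0·-256 + -4·256 = -1024

0,-4 ; -1024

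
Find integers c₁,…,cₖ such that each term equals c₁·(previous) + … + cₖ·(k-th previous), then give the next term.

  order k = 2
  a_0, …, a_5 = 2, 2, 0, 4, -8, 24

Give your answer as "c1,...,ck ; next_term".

  a_2 = -2·2 + 2·2 = 0
  a_3 = -2·0 + 2·2 = 4
  a_4 = -2·4 + 2·0 = -8
  a_5 = -2·-8 + 2·4 = 24
  a_6 = -2·24 + 2·-8 = -64

-2,2 ; -64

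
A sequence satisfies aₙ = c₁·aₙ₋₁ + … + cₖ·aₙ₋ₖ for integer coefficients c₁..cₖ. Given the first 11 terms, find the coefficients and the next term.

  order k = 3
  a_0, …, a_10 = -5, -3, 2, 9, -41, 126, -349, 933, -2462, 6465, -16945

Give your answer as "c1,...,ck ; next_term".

  a_3 = -4·2 + -4·-3 + -1·-5 = 9
  a_4 = -4·9 + -4·2 + -1·-3 = -41
  a_5 = -4·-41 + -4·9 + -1·2 = 126
  a_6 = -4·126 + -4·-41 + -1·9 = -349
  a_7 = -4·-349 + -4·126 + -1·-41 = 933
  a_8 = -4·933 + -4·-349 + -1·126 = -2462
  a_9 = -4·-2462 + -4·933 + -1·-349 = 6465
  a_10 = -4·6465 + -4·-2462 + -1·933 = -16945
  a_11 = -4·-16945 + -4·6465 + -1·-2462 = 44382

-4,-4,-1 ; 44382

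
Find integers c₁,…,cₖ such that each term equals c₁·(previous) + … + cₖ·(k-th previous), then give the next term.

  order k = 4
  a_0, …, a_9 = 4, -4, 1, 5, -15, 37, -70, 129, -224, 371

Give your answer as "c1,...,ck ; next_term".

  a_4 = -1·5 + 2·1 + 0·-4 + -3·4 = -15
  a_5 = -1·-15 + 2·5 + 0·1 + -3·-4 = 37
  a_6 = -1·37 + 2·-15 + 0·5 + -3·1 = -70
  a_7 = -1·-70 + 2·37 + 0·-15 + -3·5 = 129
  a_8 = -1·129 + 2·-70 + 0·37 + -3·-15 = -224
  a_9 = -1·-224 + 2·129 + 0·-70 + -3·37 = 371
  a_10 = -1·371 + 2·-224 + 0·129 + -3·-70 = -609

-1,2,0,-3 ; -609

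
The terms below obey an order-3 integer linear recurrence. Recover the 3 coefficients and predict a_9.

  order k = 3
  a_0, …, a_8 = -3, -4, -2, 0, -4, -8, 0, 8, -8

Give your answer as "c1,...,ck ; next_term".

1,-2,2 ; -24

  a_3 = 1·-2 + -2·-4 + 2·-3 = 0
  a_4 = 1·0 + -2·-2 + 2·-4 = -4
  a_5 = 1·-4 + -2·0 + 2·-2 = -8
  a_6 = 1·-8 + -2·-4 + 2·0 = 0
  a_7 = 1·0 + -2·-8 + 2·-4 = 8
  a_8 = 1·8 + -2·0 + 2·-8 = -8
  a_9 = 1·-8 + -2·8 + 2·0 = -24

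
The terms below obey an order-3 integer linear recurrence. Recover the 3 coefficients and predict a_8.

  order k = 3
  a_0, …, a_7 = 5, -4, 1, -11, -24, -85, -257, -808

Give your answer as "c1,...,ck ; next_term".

3,1,-2 ; -2511

  a_3 = 3·1 + 1·-4 + -2·5 = -11
  a_4 = 3·-11 + 1·1 + -2·-4 = -24
  a_5 = 3·-24 + 1·-11 + -2·1 = -85
  a_6 = 3·-85 + 1·-24 + -2·-11 = -257
  a_7 = 3·-257 + 1·-85 + -2·-24 = -808
  a_8 = 3·-808 + 1·-257 + -2·-85 = -2511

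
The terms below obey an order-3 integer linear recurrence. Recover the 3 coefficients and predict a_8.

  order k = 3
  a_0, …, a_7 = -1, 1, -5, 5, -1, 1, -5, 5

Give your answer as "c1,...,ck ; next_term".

-1,-1,-1 ; -1

  a_3 = -1·-5 + -1·1 + -1·-1 = 5
  a_4 = -1·5 + -1·-5 + -1·1 = -1
  a_5 = -1·-1 + -1·5 + -1·-5 = 1
  a_6 = -1·1 + -1·-1 + -1·5 = -5
  a_7 = -1·-5 + -1·1 + -1·-1 = 5
  a_8 = -1·5 + -1·-5 + -1·1 = -1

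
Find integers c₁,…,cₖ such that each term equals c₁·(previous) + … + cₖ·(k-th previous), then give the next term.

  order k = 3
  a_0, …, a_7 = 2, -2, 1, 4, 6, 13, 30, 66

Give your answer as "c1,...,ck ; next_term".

  a_3 = 2·1 + 0·-2 + 1·2 = 4
  a_4 = 2·4 + 0·1 + 1·-2 = 6
  a_5 = 2·6 + 0·4 + 1·1 = 13
  a_6 = 2·13 + 0·6 + 1·4 = 30
  a_7 = 2·30 + 0·13 + 1·6 = 66
  a_8 = 2·66 + 0·30 + 1·13 = 145

2,0,1 ; 145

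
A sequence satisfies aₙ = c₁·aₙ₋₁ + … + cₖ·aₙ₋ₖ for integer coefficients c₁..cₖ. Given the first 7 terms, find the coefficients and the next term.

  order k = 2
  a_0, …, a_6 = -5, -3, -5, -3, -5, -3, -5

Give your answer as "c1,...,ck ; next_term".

0,1 ; -3

  a_2 = 0·-3 + 1·-5 = -5
  a_3 = 0·-5 + 1·-3 = -3
  a_4 = 0·-3 + 1·-5 = -5
  a_5 = 0·-5 + 1·-3 = -3
  a_6 = 0·-3 + 1·-5 = -5
  a_7 = 0·-5 + 1·-3 = -3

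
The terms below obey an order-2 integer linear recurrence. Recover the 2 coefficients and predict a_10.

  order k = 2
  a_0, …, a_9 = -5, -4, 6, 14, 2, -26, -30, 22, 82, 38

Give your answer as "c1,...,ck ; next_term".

  a_2 = 1·-4 + -2·-5 = 6
  a_3 = 1·6 + -2·-4 = 14
  a_4 = 1·14 + -2·6 = 2
  a_5 = 1·2 + -2·14 = -26
  a_6 = 1·-26 + -2·2 = -30
  a_7 = 1·-30 + -2·-26 = 22
  a_8 = 1·22 + -2·-30 = 82
  a_9 = 1·82 + -2·22 = 38
  a_10 = 1·38 + -2·82 = -126

1,-2 ; -126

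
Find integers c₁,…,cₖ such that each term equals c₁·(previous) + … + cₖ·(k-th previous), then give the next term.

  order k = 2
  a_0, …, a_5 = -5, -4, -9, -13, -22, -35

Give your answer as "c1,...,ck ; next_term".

  a_2 = 1·-4 + 1·-5 = -9
  a_3 = 1·-9 + 1·-4 = -13
  a_4 = 1·-13 + 1·-9 = -22
  a_5 = 1·-22 + 1·-13 = -35
  a_6 = 1·-35 + 1·-22 = -57

1,1 ; -57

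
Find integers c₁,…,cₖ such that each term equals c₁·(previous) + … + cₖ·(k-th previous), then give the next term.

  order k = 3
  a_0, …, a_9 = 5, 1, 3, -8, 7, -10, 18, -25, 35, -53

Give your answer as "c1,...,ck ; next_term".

  a_3 = -1·3 + 0·1 + -1·5 = -8
  a_4 = -1·-8 + 0·3 + -1·1 = 7
  a_5 = -1·7 + 0·-8 + -1·3 = -10
  a_6 = -1·-10 + 0·7 + -1·-8 = 18
  a_7 = -1·18 + 0·-10 + -1·7 = -25
  a_8 = -1·-25 + 0·18 + -1·-10 = 35
  a_9 = -1·35 + 0·-25 + -1·18 = -53
  a_10 = -1·-53 + 0·35 + -1·-25 = 78

-1,0,-1 ; 78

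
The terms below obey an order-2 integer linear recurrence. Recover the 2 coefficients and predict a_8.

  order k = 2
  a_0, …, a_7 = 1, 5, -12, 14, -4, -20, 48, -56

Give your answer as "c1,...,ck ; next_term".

-2,-2 ; 16

  a_2 = -2·5 + -2·1 = -12
  a_3 = -2·-12 + -2·5 = 14
  a_4 = -2·14 + -2·-12 = -4
  a_5 = -2·-4 + -2·14 = -20
  a_6 = -2·-20 + -2·-4 = 48
  a_7 = -2·48 + -2·-20 = -56
  a_8 = -2·-56 + -2·48 = 16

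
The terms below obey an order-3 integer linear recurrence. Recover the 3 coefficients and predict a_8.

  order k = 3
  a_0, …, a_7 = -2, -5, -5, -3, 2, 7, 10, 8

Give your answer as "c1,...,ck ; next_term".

  a_3 = 1·-5 + 0·-5 + -1·-2 = -3
  a_4 = 1·-3 + 0·-5 + -1·-5 = 2
  a_5 = 1·2 + 0·-3 + -1·-5 = 7
  a_6 = 1·7 + 0·2 + -1·-3 = 10
  a_7 = 1·10 + 0·7 + -1·2 = 8
  a_8 = 1·8 + 0·10 + -1·7 = 1

1,0,-1 ; 1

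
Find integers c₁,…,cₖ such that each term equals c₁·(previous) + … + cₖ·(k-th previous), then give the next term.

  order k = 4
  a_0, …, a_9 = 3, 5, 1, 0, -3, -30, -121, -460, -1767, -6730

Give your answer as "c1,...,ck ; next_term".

4,-1,2,-4 ; -25589

  a_4 = 4·0 + -1·1 + 2·5 + -4·3 = -3
  a_5 = 4·-3 + -1·0 + 2·1 + -4·5 = -30
  a_6 = 4·-30 + -1·-3 + 2·0 + -4·1 = -121
  a_7 = 4·-121 + -1·-30 + 2·-3 + -4·0 = -460
  a_8 = 4·-460 + -1·-121 + 2·-30 + -4·-3 = -1767
  a_9 = 4·-1767 + -1·-460 + 2·-121 + -4·-30 = -6730
  a_10 = 4·-6730 + -1·-1767 + 2·-460 + -4·-121 = -25589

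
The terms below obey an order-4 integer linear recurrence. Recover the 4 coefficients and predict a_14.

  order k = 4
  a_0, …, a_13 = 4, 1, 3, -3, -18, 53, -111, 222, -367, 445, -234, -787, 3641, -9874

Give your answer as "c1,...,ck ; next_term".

  a_4 = -3·-3 + -3·3 + -2·1 + -4·4 = -18
  a_5 = -3·-18 + -3·-3 + -2·3 + -4·1 = 53
  a_6 = -3·53 + -3·-18 + -2·-3 + -4·3 = -111
  a_7 = -3·-111 + -3·53 + -2·-18 + -4·-3 = 222
  a_8 = -3·222 + -3·-111 + -2·53 + -4·-18 = -367
  a_9 = -3·-367 + -3·222 + -2·-111 + -4·53 = 445
  a_10 = -3·445 + -3·-367 + -2·222 + -4·-111 = -234
  a_11 = -3·-234 + -3·445 + -2·-367 + -4·222 = -787
  a_12 = -3·-787 + -3·-234 + -2·445 + -4·-367 = 3641
  a_13 = -3·3641 + -3·-787 + -2·-234 + -4·445 = -9874
  a_14 = -3·-9874 + -3·3641 + -2·-787 + -4·-234 = 21209

-3,-3,-2,-4 ; 21209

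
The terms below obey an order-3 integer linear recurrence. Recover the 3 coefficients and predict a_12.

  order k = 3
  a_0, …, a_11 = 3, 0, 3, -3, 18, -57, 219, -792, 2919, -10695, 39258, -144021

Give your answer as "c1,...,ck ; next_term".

-3,3,2 ; 528447

  a_3 = -3·3 + 3·0 + 2·3 = -3
  a_4 = -3·-3 + 3·3 + 2·0 = 18
  a_5 = -3·18 + 3·-3 + 2·3 = -57
  a_6 = -3·-57 + 3·18 + 2·-3 = 219
  a_7 = -3·219 + 3·-57 + 2·18 = -792
  a_8 = -3·-792 + 3·219 + 2·-57 = 2919
  a_9 = -3·2919 + 3·-792 + 2·219 = -10695
  a_10 = -3·-10695 + 3·2919 + 2·-792 = 39258
  a_11 = -3·39258 + 3·-10695 + 2·2919 = -144021
  a_12 = -3·-144021 + 3·39258 + 2·-10695 = 528447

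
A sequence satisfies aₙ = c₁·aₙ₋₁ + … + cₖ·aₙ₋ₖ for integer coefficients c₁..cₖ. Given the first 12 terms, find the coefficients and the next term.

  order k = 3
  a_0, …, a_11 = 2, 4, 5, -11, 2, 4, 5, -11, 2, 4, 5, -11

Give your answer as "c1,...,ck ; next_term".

-1,-1,-1 ; 2

  a_3 = -1·5 + -1·4 + -1·2 = -11
  a_4 = -1·-11 + -1·5 + -1·4 = 2
  a_5 = -1·2 + -1·-11 + -1·5 = 4
  a_6 = -1·4 + -1·2 + -1·-11 = 5
  a_7 = -1·5 + -1·4 + -1·2 = -11
  a_8 = -1·-11 + -1·5 + -1·4 = 2
  a_9 = -1·2 + -1·-11 + -1·5 = 4
  a_10 = -1·4 + -1·2 + -1·-11 = 5
  a_11 = -1·5 + -1·4 + -1·2 = -11
  a_12 = -1·-11 + -1·5 + -1·4 = 2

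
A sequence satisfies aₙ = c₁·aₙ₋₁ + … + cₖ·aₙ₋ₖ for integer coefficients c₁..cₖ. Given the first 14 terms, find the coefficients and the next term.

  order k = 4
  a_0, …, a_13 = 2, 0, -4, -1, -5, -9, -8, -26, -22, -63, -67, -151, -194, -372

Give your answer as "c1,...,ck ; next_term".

  a_4 = -1·-1 + 2·-4 + 3·0 + 1·2 = -5
  a_5 = -1·-5 + 2·-1 + 3·-4 + 1·0 = -9
  a_6 = -1·-9 + 2·-5 + 3·-1 + 1·-4 = -8
  a_7 = -1·-8 + 2·-9 + 3·-5 + 1·-1 = -26
  a_8 = -1·-26 + 2·-8 + 3·-9 + 1·-5 = -22
  a_9 = -1·-22 + 2·-26 + 3·-8 + 1·-9 = -63
  a_10 = -1·-63 + 2·-22 + 3·-26 + 1·-8 = -67
  a_11 = -1·-67 + 2·-63 + 3·-22 + 1·-26 = -151
  a_12 = -1·-151 + 2·-67 + 3·-63 + 1·-22 = -194
  a_13 = -1·-194 + 2·-151 + 3·-67 + 1·-63 = -372
  a_14 = -1·-372 + 2·-194 + 3·-151 + 1·-67 = -536

-1,2,3,1 ; -536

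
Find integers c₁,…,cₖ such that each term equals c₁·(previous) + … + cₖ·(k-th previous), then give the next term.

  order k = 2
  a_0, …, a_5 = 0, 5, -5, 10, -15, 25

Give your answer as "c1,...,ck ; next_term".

  a_2 = -1·5 + 1·0 = -5
  a_3 = -1·-5 + 1·5 = 10
  a_4 = -1·10 + 1·-5 = -15
  a_5 = -1·-15 + 1·10 = 25
  a_6 = -1·25 + 1·-15 = -40

-1,1 ; -40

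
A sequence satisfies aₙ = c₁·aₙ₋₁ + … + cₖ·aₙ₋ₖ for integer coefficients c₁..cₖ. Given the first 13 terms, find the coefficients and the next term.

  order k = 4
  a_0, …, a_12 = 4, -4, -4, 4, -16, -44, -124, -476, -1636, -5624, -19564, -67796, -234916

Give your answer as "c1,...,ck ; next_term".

  a_4 = 3·4 + 1·-4 + 3·-4 + -3·4 = -16
  a_5 = 3·-16 + 1·4 + 3·-4 + -3·-4 = -44
  a_6 = 3·-44 + 1·-16 + 3·4 + -3·-4 = -124
  a_7 = 3·-124 + 1·-44 + 3·-16 + -3·4 = -476
  a_8 = 3·-476 + 1·-124 + 3·-44 + -3·-16 = -1636
  a_9 = 3·-1636 + 1·-476 + 3·-124 + -3·-44 = -5624
  a_10 = 3·-5624 + 1·-1636 + 3·-476 + -3·-124 = -19564
  a_11 = 3·-19564 + 1·-5624 + 3·-1636 + -3·-476 = -67796
  a_12 = 3·-67796 + 1·-19564 + 3·-5624 + -3·-1636 = -234916
  a_13 = 3·-234916 + 1·-67796 + 3·-19564 + -3·-5624 = -814364

3,1,3,-3 ; -814364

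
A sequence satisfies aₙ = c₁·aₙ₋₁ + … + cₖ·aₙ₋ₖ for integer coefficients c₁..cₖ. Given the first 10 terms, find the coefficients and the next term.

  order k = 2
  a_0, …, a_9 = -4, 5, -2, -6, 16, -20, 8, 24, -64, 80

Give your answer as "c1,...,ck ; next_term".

  a_2 = -2·5 + -2·-4 = -2
  a_3 = -2·-2 + -2·5 = -6
  a_4 = -2·-6 + -2·-2 = 16
  a_5 = -2·16 + -2·-6 = -20
  a_6 = -2·-20 + -2·16 = 8
  a_7 = -2·8 + -2·-20 = 24
  a_8 = -2·24 + -2·8 = -64
  a_9 = -2·-64 + -2·24 = 80
  a_10 = -2·80 + -2·-64 = -32

-2,-2 ; -32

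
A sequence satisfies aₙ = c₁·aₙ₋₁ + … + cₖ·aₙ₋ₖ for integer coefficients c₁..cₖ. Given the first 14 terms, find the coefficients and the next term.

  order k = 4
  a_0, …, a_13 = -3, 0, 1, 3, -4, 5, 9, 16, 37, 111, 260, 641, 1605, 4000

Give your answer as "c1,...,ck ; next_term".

1,2,3,3 ; 9913

  a_4 = 1·3 + 2·1 + 3·0 + 3·-3 = -4
  a_5 = 1·-4 + 2·3 + 3·1 + 3·0 = 5
  a_6 = 1·5 + 2·-4 + 3·3 + 3·1 = 9
  a_7 = 1·9 + 2·5 + 3·-4 + 3·3 = 16
  a_8 = 1·16 + 2·9 + 3·5 + 3·-4 = 37
  a_9 = 1·37 + 2·16 + 3·9 + 3·5 = 111
  a_10 = 1·111 + 2·37 + 3·16 + 3·9 = 260
  a_11 = 1·260 + 2·111 + 3·37 + 3·16 = 641
  a_12 = 1·641 + 2·260 + 3·111 + 3·37 = 1605
  a_13 = 1·1605 + 2·641 + 3·260 + 3·111 = 4000
  a_14 = 1·4000 + 2·1605 + 3·641 + 3·260 = 9913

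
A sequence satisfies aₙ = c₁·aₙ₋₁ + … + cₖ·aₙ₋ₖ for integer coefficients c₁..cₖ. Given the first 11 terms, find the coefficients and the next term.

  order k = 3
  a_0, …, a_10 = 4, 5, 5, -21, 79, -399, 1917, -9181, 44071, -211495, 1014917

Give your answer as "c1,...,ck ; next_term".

  a_3 = -4·5 + 3·5 + -4·4 = -21
  a_4 = -4·-21 + 3·5 + -4·5 = 79
  a_5 = -4·79 + 3·-21 + -4·5 = -399
  a_6 = -4·-399 + 3·79 + -4·-21 = 1917
  a_7 = -4·1917 + 3·-399 + -4·79 = -9181
  a_8 = -4·-9181 + 3·1917 + -4·-399 = 44071
  a_9 = -4·44071 + 3·-9181 + -4·1917 = -211495
  a_10 = -4·-211495 + 3·44071 + -4·-9181 = 1014917
  a_11 = -4·1014917 + 3·-211495 + -4·44071 = -4870437

-4,3,-4 ; -4870437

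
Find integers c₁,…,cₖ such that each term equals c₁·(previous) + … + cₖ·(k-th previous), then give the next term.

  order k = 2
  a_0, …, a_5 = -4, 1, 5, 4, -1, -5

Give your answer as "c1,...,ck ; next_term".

1,-1 ; -4

  a_2 = 1·1 + -1·-4 = 5
  a_3 = 1·5 + -1·1 = 4
  a_4 = 1·4 + -1·5 = -1
  a_5 = 1·-1 + -1·4 = -5
  a_6 = 1·-5 + -1·-1 = -4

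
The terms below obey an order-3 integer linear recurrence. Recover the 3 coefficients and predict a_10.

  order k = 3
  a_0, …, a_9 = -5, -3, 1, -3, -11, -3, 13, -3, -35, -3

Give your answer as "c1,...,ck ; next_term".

  a_3 = 1·1 + -2·-3 + 2·-5 = -3
  a_4 = 1·-3 + -2·1 + 2·-3 = -11
  a_5 = 1·-11 + -2·-3 + 2·1 = -3
  a_6 = 1·-3 + -2·-11 + 2·-3 = 13
  a_7 = 1·13 + -2·-3 + 2·-11 = -3
  a_8 = 1·-3 + -2·13 + 2·-3 = -35
  a_9 = 1·-35 + -2·-3 + 2·13 = -3
  a_10 = 1·-3 + -2·-35 + 2·-3 = 61

1,-2,2 ; 61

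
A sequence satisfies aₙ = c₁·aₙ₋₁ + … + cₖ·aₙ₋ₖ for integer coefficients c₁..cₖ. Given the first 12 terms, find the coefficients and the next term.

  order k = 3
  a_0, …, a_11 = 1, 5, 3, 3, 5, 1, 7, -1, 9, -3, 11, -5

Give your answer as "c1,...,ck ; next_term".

-1,1,1 ; 13

  a_3 = -1·3 + 1·5 + 1·1 = 3
  a_4 = -1·3 + 1·3 + 1·5 = 5
  a_5 = -1·5 + 1·3 + 1·3 = 1
  a_6 = -1·1 + 1·5 + 1·3 = 7
  a_7 = -1·7 + 1·1 + 1·5 = -1
  a_8 = -1·-1 + 1·7 + 1·1 = 9
  a_9 = -1·9 + 1·-1 + 1·7 = -3
  a_10 = -1·-3 + 1·9 + 1·-1 = 11
  a_11 = -1·11 + 1·-3 + 1·9 = -5
  a_12 = -1·-5 + 1·11 + 1·-3 = 13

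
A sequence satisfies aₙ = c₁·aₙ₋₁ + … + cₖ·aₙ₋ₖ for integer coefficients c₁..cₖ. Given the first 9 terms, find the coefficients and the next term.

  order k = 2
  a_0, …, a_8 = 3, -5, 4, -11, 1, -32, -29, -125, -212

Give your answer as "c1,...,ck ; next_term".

  a_2 = 1·-5 + 3·3 = 4
  a_3 = 1·4 + 3·-5 = -11
  a_4 = 1·-11 + 3·4 = 1
  a_5 = 1·1 + 3·-11 = -32
  a_6 = 1·-32 + 3·1 = -29
  a_7 = 1·-29 + 3·-32 = -125
  a_8 = 1·-125 + 3·-29 = -212
  a_9 = 1·-212 + 3·-125 = -587

1,3 ; -587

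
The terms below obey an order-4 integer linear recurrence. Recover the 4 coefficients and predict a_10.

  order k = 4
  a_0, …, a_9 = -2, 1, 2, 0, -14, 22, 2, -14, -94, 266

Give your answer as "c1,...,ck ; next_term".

-2,-3,-4,2 ; -190

  a_4 = -2·0 + -3·2 + -4·1 + 2·-2 = -14
  a_5 = -2·-14 + -3·0 + -4·2 + 2·1 = 22
  a_6 = -2·22 + -3·-14 + -4·0 + 2·2 = 2
  a_7 = -2·2 + -3·22 + -4·-14 + 2·0 = -14
  a_8 = -2·-14 + -3·2 + -4·22 + 2·-14 = -94
  a_9 = -2·-94 + -3·-14 + -4·2 + 2·22 = 266
  a_10 = -2·266 + -3·-94 + -4·-14 + 2·2 = -190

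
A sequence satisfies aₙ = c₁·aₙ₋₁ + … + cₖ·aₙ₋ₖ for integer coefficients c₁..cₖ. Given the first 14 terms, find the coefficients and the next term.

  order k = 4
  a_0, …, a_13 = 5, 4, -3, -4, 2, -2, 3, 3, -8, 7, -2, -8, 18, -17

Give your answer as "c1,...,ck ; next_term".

  a_4 = -1·-4 + -1·-3 + 0·4 + -1·5 = 2
  a_5 = -1·2 + -1·-4 + 0·-3 + -1·4 = -2
  a_6 = -1·-2 + -1·2 + 0·-4 + -1·-3 = 3
  a_7 = -1·3 + -1·-2 + 0·2 + -1·-4 = 3
  a_8 = -1·3 + -1·3 + 0·-2 + -1·2 = -8
  a_9 = -1·-8 + -1·3 + 0·3 + -1·-2 = 7
  a_10 = -1·7 + -1·-8 + 0·3 + -1·3 = -2
  a_11 = -1·-2 + -1·7 + 0·-8 + -1·3 = -8
  a_12 = -1·-8 + -1·-2 + 0·7 + -1·-8 = 18
  a_13 = -1·18 + -1·-8 + 0·-2 + -1·7 = -17
  a_14 = -1·-17 + -1·18 + 0·-8 + -1·-2 = 1

-1,-1,0,-1 ; 1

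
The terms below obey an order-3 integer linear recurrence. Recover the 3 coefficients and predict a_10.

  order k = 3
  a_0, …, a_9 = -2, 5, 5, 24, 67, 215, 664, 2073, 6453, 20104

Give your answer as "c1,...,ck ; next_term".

3,1,-2 ; 62619

  a_3 = 3·5 + 1·5 + -2·-2 = 24
  a_4 = 3·24 + 1·5 + -2·5 = 67
  a_5 = 3·67 + 1·24 + -2·5 = 215
  a_6 = 3·215 + 1·67 + -2·24 = 664
  a_7 = 3·664 + 1·215 + -2·67 = 2073
  a_8 = 3·2073 + 1·664 + -2·215 = 6453
  a_9 = 3·6453 + 1·2073 + -2·664 = 20104
  a_10 = 3·20104 + 1·6453 + -2·2073 = 62619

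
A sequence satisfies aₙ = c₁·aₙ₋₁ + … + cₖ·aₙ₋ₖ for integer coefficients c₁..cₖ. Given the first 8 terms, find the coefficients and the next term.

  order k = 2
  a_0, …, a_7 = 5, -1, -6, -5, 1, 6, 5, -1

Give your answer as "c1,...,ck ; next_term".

1,-1 ; -6

  a_2 = 1·-1 + -1·5 = -6
  a_3 = 1·-6 + -1·-1 = -5
  a_4 = 1·-5 + -1·-6 = 1
  a_5 = 1·1 + -1·-5 = 6
  a_6 = 1·6 + -1·1 = 5
  a_7 = 1·5 + -1·6 = -1
  a_8 = 1·-1 + -1·5 = -6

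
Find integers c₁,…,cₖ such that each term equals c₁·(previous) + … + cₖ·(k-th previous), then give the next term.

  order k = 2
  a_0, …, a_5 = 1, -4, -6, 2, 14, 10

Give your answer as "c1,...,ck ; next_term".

1,-2 ; -18

  a_2 = 1·-4 + -2·1 = -6
  a_3 = 1·-6 + -2·-4 = 2
  a_4 = 1·2 + -2·-6 = 14
  a_5 = 1·14 + -2·2 = 10
  a_6 = 1·10 + -2·14 = -18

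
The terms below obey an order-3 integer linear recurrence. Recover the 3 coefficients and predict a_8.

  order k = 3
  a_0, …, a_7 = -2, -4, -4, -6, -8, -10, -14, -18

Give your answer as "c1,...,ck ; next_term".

0,1,1 ; -24

  a_3 = 0·-4 + 1·-4 + 1·-2 = -6
  a_4 = 0·-6 + 1·-4 + 1·-4 = -8
  a_5 = 0·-8 + 1·-6 + 1·-4 = -10
  a_6 = 0·-10 + 1·-8 + 1·-6 = -14
  a_7 = 0·-14 + 1·-10 + 1·-8 = -18
  a_8 = 0·-18 + 1·-14 + 1·-10 = -24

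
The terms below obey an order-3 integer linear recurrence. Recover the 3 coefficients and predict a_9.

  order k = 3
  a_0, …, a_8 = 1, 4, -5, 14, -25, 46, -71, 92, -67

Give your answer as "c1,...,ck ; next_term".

  a_3 = -3·-5 + -1·4 + 3·1 = 14
  a_4 = -3·14 + -1·-5 + 3·4 = -25
  a_5 = -3·-25 + -1·14 + 3·-5 = 46
  a_6 = -3·46 + -1·-25 + 3·14 = -71
  a_7 = -3·-71 + -1·46 + 3·-25 = 92
  a_8 = -3·92 + -1·-71 + 3·46 = -67
  a_9 = -3·-67 + -1·92 + 3·-71 = -104

-3,-1,3 ; -104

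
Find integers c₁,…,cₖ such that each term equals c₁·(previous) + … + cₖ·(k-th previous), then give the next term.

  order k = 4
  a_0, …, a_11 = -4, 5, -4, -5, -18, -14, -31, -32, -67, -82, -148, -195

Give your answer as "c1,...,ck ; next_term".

  a_4 = 1·-5 + 1·-4 + -1·5 + 1·-4 = -18
  a_5 = 1·-18 + 1·-5 + -1·-4 + 1·5 = -14
  a_6 = 1·-14 + 1·-18 + -1·-5 + 1·-4 = -31
  a_7 = 1·-31 + 1·-14 + -1·-18 + 1·-5 = -32
  a_8 = 1·-32 + 1·-31 + -1·-14 + 1·-18 = -67
  a_9 = 1·-67 + 1·-32 + -1·-31 + 1·-14 = -82
  a_10 = 1·-82 + 1·-67 + -1·-32 + 1·-31 = -148
  a_11 = 1·-148 + 1·-82 + -1·-67 + 1·-32 = -195
  a_12 = 1·-195 + 1·-148 + -1·-82 + 1·-67 = -328

1,1,-1,1 ; -328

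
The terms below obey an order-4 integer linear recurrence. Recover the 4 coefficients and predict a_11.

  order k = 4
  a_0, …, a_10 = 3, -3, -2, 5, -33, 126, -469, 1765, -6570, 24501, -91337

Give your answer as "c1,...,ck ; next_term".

  a_4 = -3·5 + 3·-2 + 0·-3 + -4·3 = -33
  a_5 = -3·-33 + 3·5 + 0·-2 + -4·-3 = 126
  a_6 = -3·126 + 3·-33 + 0·5 + -4·-2 = -469
  a_7 = -3·-469 + 3·126 + 0·-33 + -4·5 = 1765
  a_8 = -3·1765 + 3·-469 + 0·126 + -4·-33 = -6570
  a_9 = -3·-6570 + 3·1765 + 0·-469 + -4·126 = 24501
  a_10 = -3·24501 + 3·-6570 + 0·1765 + -4·-469 = -91337
  a_11 = -3·-91337 + 3·24501 + 0·-6570 + -4·1765 = 340454

-3,3,0,-4 ; 340454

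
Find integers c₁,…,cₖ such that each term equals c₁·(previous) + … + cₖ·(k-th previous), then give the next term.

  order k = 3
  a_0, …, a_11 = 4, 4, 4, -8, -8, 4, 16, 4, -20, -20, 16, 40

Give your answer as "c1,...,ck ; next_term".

  a_3 = 0·4 + -1·4 + -1·4 = -8
  a_4 = 0·-8 + -1·4 + -1·4 = -8
  a_5 = 0·-8 + -1·-8 + -1·4 = 4
  a_6 = 0·4 + -1·-8 + -1·-8 = 16
  a_7 = 0·16 + -1·4 + -1·-8 = 4
  a_8 = 0·4 + -1·16 + -1·4 = -20
  a_9 = 0·-20 + -1·4 + -1·16 = -20
  a_10 = 0·-20 + -1·-20 + -1·4 = 16
  a_11 = 0·16 + -1·-20 + -1·-20 = 40
  a_12 = 0·40 + -1·16 + -1·-20 = 4

0,-1,-1 ; 4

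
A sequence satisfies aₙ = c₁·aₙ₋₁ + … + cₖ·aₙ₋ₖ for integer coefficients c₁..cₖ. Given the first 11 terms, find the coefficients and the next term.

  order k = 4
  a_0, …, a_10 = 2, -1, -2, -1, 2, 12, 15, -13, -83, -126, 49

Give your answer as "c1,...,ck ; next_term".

1,-2,-3,-2 ; 576

  a_4 = 1·-1 + -2·-2 + -3·-1 + -2·2 = 2
  a_5 = 1·2 + -2·-1 + -3·-2 + -2·-1 = 12
  a_6 = 1·12 + -2·2 + -3·-1 + -2·-2 = 15
  a_7 = 1·15 + -2·12 + -3·2 + -2·-1 = -13
  a_8 = 1·-13 + -2·15 + -3·12 + -2·2 = -83
  a_9 = 1·-83 + -2·-13 + -3·15 + -2·12 = -126
  a_10 = 1·-126 + -2·-83 + -3·-13 + -2·15 = 49
  a_11 = 1·49 + -2·-126 + -3·-83 + -2·-13 = 576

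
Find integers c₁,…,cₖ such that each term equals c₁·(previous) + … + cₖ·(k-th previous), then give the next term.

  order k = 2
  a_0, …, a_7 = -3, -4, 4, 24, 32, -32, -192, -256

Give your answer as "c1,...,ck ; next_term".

  a_2 = 2·-4 + -4·-3 = 4
  a_3 = 2·4 + -4·-4 = 24
  a_4 = 2·24 + -4·4 = 32
  a_5 = 2·32 + -4·24 = -32
  a_6 = 2·-32 + -4·32 = -192
  a_7 = 2·-192 + -4·-32 = -256
  a_8 = 2·-256 + -4·-192 = 256

2,-4 ; 256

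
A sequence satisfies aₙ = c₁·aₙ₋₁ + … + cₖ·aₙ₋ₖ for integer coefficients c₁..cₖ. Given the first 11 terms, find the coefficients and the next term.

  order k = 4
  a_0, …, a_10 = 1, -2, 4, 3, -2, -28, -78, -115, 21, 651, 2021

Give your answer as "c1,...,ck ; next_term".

  a_4 = 3·3 + -4·4 + -2·-2 + 1·1 = -2
  a_5 = 3·-2 + -4·3 + -2·4 + 1·-2 = -28
  a_6 = 3·-28 + -4·-2 + -2·3 + 1·4 = -78
  a_7 = 3·-78 + -4·-28 + -2·-2 + 1·3 = -115
  a_8 = 3·-115 + -4·-78 + -2·-28 + 1·-2 = 21
  a_9 = 3·21 + -4·-115 + -2·-78 + 1·-28 = 651
  a_10 = 3·651 + -4·21 + -2·-115 + 1·-78 = 2021
  a_11 = 3·2021 + -4·651 + -2·21 + 1·-115 = 3302

3,-4,-2,1 ; 3302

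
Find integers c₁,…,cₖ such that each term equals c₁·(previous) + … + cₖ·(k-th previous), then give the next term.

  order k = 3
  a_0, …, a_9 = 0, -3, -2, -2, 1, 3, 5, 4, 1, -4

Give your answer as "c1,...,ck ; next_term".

  a_3 = 1·-2 + 0·-3 + -1·0 = -2
  a_4 = 1·-2 + 0·-2 + -1·-3 = 1
  a_5 = 1·1 + 0·-2 + -1·-2 = 3
  a_6 = 1·3 + 0·1 + -1·-2 = 5
  a_7 = 1·5 + 0·3 + -1·1 = 4
  a_8 = 1·4 + 0·5 + -1·3 = 1
  a_9 = 1·1 + 0·4 + -1·5 = -4
  a_10 = 1·-4 + 0·1 + -1·4 = -8

1,0,-1 ; -8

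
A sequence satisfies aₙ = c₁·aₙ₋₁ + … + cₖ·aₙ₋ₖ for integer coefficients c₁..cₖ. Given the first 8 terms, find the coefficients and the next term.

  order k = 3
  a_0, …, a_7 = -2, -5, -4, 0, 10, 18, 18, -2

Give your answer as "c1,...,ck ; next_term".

  a_3 = 1·-4 + 0·-5 + -2·-2 = 0
  a_4 = 1·0 + 0·-4 + -2·-5 = 10
  a_5 = 1·10 + 0·0 + -2·-4 = 18
  a_6 = 1·18 + 0·10 + -2·0 = 18
  a_7 = 1·18 + 0·18 + -2·10 = -2
  a_8 = 1·-2 + 0·18 + -2·18 = -38

1,0,-2 ; -38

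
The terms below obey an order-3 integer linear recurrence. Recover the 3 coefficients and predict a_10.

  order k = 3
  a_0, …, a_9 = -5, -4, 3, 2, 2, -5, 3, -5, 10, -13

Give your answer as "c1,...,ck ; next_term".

  a_3 = -1·3 + 0·-4 + -1·-5 = 2
  a_4 = -1·2 + 0·3 + -1·-4 = 2
  a_5 = -1·2 + 0·2 + -1·3 = -5
  a_6 = -1·-5 + 0·2 + -1·2 = 3
  a_7 = -1·3 + 0·-5 + -1·2 = -5
  a_8 = -1·-5 + 0·3 + -1·-5 = 10
  a_9 = -1·10 + 0·-5 + -1·3 = -13
  a_10 = -1·-13 + 0·10 + -1·-5 = 18

-1,0,-1 ; 18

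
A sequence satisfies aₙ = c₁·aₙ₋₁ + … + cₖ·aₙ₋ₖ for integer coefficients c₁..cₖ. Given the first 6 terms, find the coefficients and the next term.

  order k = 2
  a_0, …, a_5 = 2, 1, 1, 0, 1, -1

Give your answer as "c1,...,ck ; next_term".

-1,1 ; 2

  a_2 = -1·1 + 1·2 = 1
  a_3 = -1·1 + 1·1 = 0
  a_4 = -1·0 + 1·1 = 1
  a_5 = -1·1 + 1·0 = -1
  a_6 = -1·-1 + 1·1 = 2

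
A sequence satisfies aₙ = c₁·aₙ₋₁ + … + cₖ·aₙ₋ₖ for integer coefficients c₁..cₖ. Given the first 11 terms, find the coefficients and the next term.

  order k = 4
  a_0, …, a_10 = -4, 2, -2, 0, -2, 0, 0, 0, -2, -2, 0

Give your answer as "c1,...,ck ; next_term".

  a_4 = 1·0 + -1·-2 + 0·2 + 1·-4 = -2
  a_5 = 1·-2 + -1·0 + 0·-2 + 1·2 = 0
  a_6 = 1·0 + -1·-2 + 0·0 + 1·-2 = 0
  a_7 = 1·0 + -1·0 + 0·-2 + 1·0 = 0
  a_8 = 1·0 + -1·0 + 0·0 + 1·-2 = -2
  a_9 = 1·-2 + -1·0 + 0·0 + 1·0 = -2
  a_10 = 1·-2 + -1·-2 + 0·0 + 1·0 = 0
  a_11 = 1·0 + -1·-2 + 0·-2 + 1·0 = 2

1,-1,0,1 ; 2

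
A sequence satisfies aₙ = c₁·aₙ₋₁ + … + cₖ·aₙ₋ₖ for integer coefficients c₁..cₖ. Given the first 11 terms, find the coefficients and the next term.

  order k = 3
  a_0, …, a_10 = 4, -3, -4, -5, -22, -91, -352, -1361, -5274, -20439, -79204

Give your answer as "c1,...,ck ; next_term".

4,-1,2 ; -306925

  a_3 = 4·-4 + -1·-3 + 2·4 = -5
  a_4 = 4·-5 + -1·-4 + 2·-3 = -22
  a_5 = 4·-22 + -1·-5 + 2·-4 = -91
  a_6 = 4·-91 + -1·-22 + 2·-5 = -352
  a_7 = 4·-352 + -1·-91 + 2·-22 = -1361
  a_8 = 4·-1361 + -1·-352 + 2·-91 = -5274
  a_9 = 4·-5274 + -1·-1361 + 2·-352 = -20439
  a_10 = 4·-20439 + -1·-5274 + 2·-1361 = -79204
  a_11 = 4·-79204 + -1·-20439 + 2·-5274 = -306925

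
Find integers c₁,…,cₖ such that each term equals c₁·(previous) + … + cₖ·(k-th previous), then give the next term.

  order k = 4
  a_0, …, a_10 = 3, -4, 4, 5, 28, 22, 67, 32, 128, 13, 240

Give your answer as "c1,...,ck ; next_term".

1,2,-3,1 ; -86

  a_4 = 1·5 + 2·4 + -3·-4 + 1·3 = 28
  a_5 = 1·28 + 2·5 + -3·4 + 1·-4 = 22
  a_6 = 1·22 + 2·28 + -3·5 + 1·4 = 67
  a_7 = 1·67 + 2·22 + -3·28 + 1·5 = 32
  a_8 = 1·32 + 2·67 + -3·22 + 1·28 = 128
  a_9 = 1·128 + 2·32 + -3·67 + 1·22 = 13
  a_10 = 1·13 + 2·128 + -3·32 + 1·67 = 240
  a_11 = 1·240 + 2·13 + -3·128 + 1·32 = -86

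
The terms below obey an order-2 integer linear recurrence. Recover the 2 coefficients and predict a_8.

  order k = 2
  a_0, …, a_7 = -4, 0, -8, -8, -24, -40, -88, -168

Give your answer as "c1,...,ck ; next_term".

  a_2 = 1·0 + 2·-4 = -8
  a_3 = 1·-8 + 2·0 = -8
  a_4 = 1·-8 + 2·-8 = -24
  a_5 = 1·-24 + 2·-8 = -40
  a_6 = 1·-40 + 2·-24 = -88
  a_7 = 1·-88 + 2·-40 = -168
  a_8 = 1·-168 + 2·-88 = -344

1,2 ; -344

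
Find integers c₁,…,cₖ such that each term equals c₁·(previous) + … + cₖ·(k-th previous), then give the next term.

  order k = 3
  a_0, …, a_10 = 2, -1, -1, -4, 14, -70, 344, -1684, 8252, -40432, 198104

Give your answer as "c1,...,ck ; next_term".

  a_3 = -4·-1 + 4·-1 + -2·2 = -4
  a_4 = -4·-4 + 4·-1 + -2·-1 = 14
  a_5 = -4·14 + 4·-4 + -2·-1 = -70
  a_6 = -4·-70 + 4·14 + -2·-4 = 344
  a_7 = -4·344 + 4·-70 + -2·14 = -1684
  a_8 = -4·-1684 + 4·344 + -2·-70 = 8252
  a_9 = -4·8252 + 4·-1684 + -2·344 = -40432
  a_10 = -4·-40432 + 4·8252 + -2·-1684 = 198104
  a_11 = -4·198104 + 4·-40432 + -2·8252 = -970648

-4,4,-2 ; -970648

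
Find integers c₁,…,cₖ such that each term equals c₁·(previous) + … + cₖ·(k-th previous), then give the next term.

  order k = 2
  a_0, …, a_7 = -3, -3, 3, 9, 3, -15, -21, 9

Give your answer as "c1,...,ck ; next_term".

1,-2 ; 51

  a_2 = 1·-3 + -2·-3 = 3
  a_3 = 1·3 + -2·-3 = 9
  a_4 = 1·9 + -2·3 = 3
  a_5 = 1·3 + -2·9 = -15
  a_6 = 1·-15 + -2·3 = -21
  a_7 = 1·-21 + -2·-15 = 9
  a_8 = 1·9 + -2·-21 = 51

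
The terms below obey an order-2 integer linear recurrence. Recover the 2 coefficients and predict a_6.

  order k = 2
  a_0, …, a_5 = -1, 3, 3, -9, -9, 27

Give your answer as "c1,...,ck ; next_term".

0,-3 ; 27

  a_2 = 0·3 + -3·-1 = 3
  a_3 = 0·3 + -3·3 = -9
  a_4 = 0·-9 + -3·3 = -9
  a_5 = 0·-9 + -3·-9 = 27
  a_6 = 0·27 + -3·-9 = 27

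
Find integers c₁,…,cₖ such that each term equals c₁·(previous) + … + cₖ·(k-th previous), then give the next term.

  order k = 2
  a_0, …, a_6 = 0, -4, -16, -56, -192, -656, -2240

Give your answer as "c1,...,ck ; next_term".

  a_2 = 4·-4 + -2·0 = -16
  a_3 = 4·-16 + -2·-4 = -56
  a_4 = 4·-56 + -2·-16 = -192
  a_5 = 4·-192 + -2·-56 = -656
  a_6 = 4·-656 + -2·-192 = -2240
  a_7 = 4·-2240 + -2·-656 = -7648

4,-2 ; -7648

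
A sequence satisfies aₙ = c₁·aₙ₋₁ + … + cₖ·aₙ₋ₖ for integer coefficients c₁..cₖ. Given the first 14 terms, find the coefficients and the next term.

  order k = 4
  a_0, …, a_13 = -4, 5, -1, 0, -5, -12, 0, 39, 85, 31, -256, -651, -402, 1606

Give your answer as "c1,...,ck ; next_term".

1,-2,-3,-2 ; 4875

  a_4 = 1·0 + -2·-1 + -3·5 + -2·-4 = -5
  a_5 = 1·-5 + -2·0 + -3·-1 + -2·5 = -12
  a_6 = 1·-12 + -2·-5 + -3·0 + -2·-1 = 0
  a_7 = 1·0 + -2·-12 + -3·-5 + -2·0 = 39
  a_8 = 1·39 + -2·0 + -3·-12 + -2·-5 = 85
  a_9 = 1·85 + -2·39 + -3·0 + -2·-12 = 31
  a_10 = 1·31 + -2·85 + -3·39 + -2·0 = -256
  a_11 = 1·-256 + -2·31 + -3·85 + -2·39 = -651
  a_12 = 1·-651 + -2·-256 + -3·31 + -2·85 = -402
  a_13 = 1·-402 + -2·-651 + -3·-256 + -2·31 = 1606
  a_14 = 1·1606 + -2·-402 + -3·-651 + -2·-256 = 4875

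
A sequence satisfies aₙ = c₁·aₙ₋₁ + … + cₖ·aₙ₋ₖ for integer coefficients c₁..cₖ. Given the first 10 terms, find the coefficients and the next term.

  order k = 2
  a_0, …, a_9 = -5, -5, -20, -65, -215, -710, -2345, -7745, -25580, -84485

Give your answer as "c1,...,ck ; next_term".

3,1 ; -279035

  a_2 = 3·-5 + 1·-5 = -20
  a_3 = 3·-20 + 1·-5 = -65
  a_4 = 3·-65 + 1·-20 = -215
  a_5 = 3·-215 + 1·-65 = -710
  a_6 = 3·-710 + 1·-215 = -2345
  a_7 = 3·-2345 + 1·-710 = -7745
  a_8 = 3·-7745 + 1·-2345 = -25580
  a_9 = 3·-25580 + 1·-7745 = -84485
  a_10 = 3·-84485 + 1·-25580 = -279035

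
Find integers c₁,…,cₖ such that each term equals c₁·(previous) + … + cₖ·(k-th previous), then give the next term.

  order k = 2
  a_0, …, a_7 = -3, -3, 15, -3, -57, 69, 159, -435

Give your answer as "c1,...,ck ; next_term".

-1,-4 ; -201

  a_2 = -1·-3 + -4·-3 = 15
  a_3 = -1·15 + -4·-3 = -3
  a_4 = -1·-3 + -4·15 = -57
  a_5 = -1·-57 + -4·-3 = 69
  a_6 = -1·69 + -4·-57 = 159
  a_7 = -1·159 + -4·69 = -435
  a_8 = -1·-435 + -4·159 = -201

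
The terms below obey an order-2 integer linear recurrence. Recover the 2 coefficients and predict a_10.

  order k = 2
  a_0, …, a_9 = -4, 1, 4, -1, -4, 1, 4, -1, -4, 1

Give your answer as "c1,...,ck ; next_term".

  a_2 = 0·1 + -1·-4 = 4
  a_3 = 0·4 + -1·1 = -1
  a_4 = 0·-1 + -1·4 = -4
  a_5 = 0·-4 + -1·-1 = 1
  a_6 = 0·1 + -1·-4 = 4
  a_7 = 0·4 + -1·1 = -1
  a_8 = 0·-1 + -1·4 = -4
  a_9 = 0·-4 + -1·-1 = 1
  a_10 = 0·1 + -1·-4 = 4

0,-1 ; 4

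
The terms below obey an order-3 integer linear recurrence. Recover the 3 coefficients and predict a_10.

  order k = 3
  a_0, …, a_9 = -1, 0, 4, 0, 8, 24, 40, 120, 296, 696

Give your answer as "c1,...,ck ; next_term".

  a_3 = 1·4 + 2·0 + 4·-1 = 0
  a_4 = 1·0 + 2·4 + 4·0 = 8
  a_5 = 1·8 + 2·0 + 4·4 = 24
  a_6 = 1·24 + 2·8 + 4·0 = 40
  a_7 = 1·40 + 2·24 + 4·8 = 120
  a_8 = 1·120 + 2·40 + 4·24 = 296
  a_9 = 1·296 + 2·120 + 4·40 = 696
  a_10 = 1·696 + 2·296 + 4·120 = 1768

1,2,4 ; 1768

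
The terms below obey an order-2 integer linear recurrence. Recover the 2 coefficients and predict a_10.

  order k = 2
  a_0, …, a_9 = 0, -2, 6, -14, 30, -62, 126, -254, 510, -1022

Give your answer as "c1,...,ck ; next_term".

-3,-2 ; 2046

  a_2 = -3·-2 + -2·0 = 6
  a_3 = -3·6 + -2·-2 = -14
  a_4 = -3·-14 + -2·6 = 30
  a_5 = -3·30 + -2·-14 = -62
  a_6 = -3·-62 + -2·30 = 126
  a_7 = -3·126 + -2·-62 = -254
  a_8 = -3·-254 + -2·126 = 510
  a_9 = -3·510 + -2·-254 = -1022
  a_10 = -3·-1022 + -2·510 = 2046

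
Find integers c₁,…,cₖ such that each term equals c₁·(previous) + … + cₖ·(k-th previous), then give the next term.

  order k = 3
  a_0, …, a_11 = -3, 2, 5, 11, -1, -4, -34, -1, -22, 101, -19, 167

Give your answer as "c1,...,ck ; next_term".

0,1,-3 ; -322

  a_3 = 0·5 + 1·2 + -3·-3 = 11
  a_4 = 0·11 + 1·5 + -3·2 = -1
  a_5 = 0·-1 + 1·11 + -3·5 = -4
  a_6 = 0·-4 + 1·-1 + -3·11 = -34
  a_7 = 0·-34 + 1·-4 + -3·-1 = -1
  a_8 = 0·-1 + 1·-34 + -3·-4 = -22
  a_9 = 0·-22 + 1·-1 + -3·-34 = 101
  a_10 = 0·101 + 1·-22 + -3·-1 = -19
  a_11 = 0·-19 + 1·101 + -3·-22 = 167
  a_12 = 0·167 + 1·-19 + -3·101 = -322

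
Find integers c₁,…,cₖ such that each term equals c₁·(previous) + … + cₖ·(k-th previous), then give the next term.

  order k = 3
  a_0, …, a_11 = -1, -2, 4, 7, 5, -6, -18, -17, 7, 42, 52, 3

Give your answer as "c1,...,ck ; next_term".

1,-1,-1 ; -91

  a_3 = 1·4 + -1·-2 + -1·-1 = 7
  a_4 = 1·7 + -1·4 + -1·-2 = 5
  a_5 = 1·5 + -1·7 + -1·4 = -6
  a_6 = 1·-6 + -1·5 + -1·7 = -18
  a_7 = 1·-18 + -1·-6 + -1·5 = -17
  a_8 = 1·-17 + -1·-18 + -1·-6 = 7
  a_9 = 1·7 + -1·-17 + -1·-18 = 42
  a_10 = 1·42 + -1·7 + -1·-17 = 52
  a_11 = 1·52 + -1·42 + -1·7 = 3
  a_12 = 1·3 + -1·52 + -1·42 = -91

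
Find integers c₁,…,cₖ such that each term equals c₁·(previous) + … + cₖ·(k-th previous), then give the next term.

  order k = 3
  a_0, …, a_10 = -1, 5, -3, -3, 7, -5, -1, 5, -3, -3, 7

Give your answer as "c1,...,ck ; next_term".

  a_3 = -2·-3 + -2·5 + -1·-1 = -3
  a_4 = -2·-3 + -2·-3 + -1·5 = 7
  a_5 = -2·7 + -2·-3 + -1·-3 = -5
  a_6 = -2·-5 + -2·7 + -1·-3 = -1
  a_7 = -2·-1 + -2·-5 + -1·7 = 5
  a_8 = -2·5 + -2·-1 + -1·-5 = -3
  a_9 = -2·-3 + -2·5 + -1·-1 = -3
  a_10 = -2·-3 + -2·-3 + -1·5 = 7
  a_11 = -2·7 + -2·-3 + -1·-3 = -5

-2,-2,-1 ; -5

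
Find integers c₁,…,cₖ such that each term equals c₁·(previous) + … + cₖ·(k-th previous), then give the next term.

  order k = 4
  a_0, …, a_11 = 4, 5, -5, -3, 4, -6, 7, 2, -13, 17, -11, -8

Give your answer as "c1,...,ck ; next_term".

-1,-1,0,-1 ; 32

  a_4 = -1·-3 + -1·-5 + 0·5 + -1·4 = 4
  a_5 = -1·4 + -1·-3 + 0·-5 + -1·5 = -6
  a_6 = -1·-6 + -1·4 + 0·-3 + -1·-5 = 7
  a_7 = -1·7 + -1·-6 + 0·4 + -1·-3 = 2
  a_8 = -1·2 + -1·7 + 0·-6 + -1·4 = -13
  a_9 = -1·-13 + -1·2 + 0·7 + -1·-6 = 17
  a_10 = -1·17 + -1·-13 + 0·2 + -1·7 = -11
  a_11 = -1·-11 + -1·17 + 0·-13 + -1·2 = -8
  a_12 = -1·-8 + -1·-11 + 0·17 + -1·-13 = 32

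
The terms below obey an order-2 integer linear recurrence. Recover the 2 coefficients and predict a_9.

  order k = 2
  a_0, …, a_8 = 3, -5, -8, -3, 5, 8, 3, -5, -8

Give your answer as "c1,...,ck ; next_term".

  a_2 = 1·-5 + -1·3 = -8
  a_3 = 1·-8 + -1·-5 = -3
  a_4 = 1·-3 + -1·-8 = 5
  a_5 = 1·5 + -1·-3 = 8
  a_6 = 1·8 + -1·5 = 3
  a_7 = 1·3 + -1·8 = -5
  a_8 = 1·-5 + -1·3 = -8
  a_9 = 1·-8 + -1·-5 = -3

1,-1 ; -3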